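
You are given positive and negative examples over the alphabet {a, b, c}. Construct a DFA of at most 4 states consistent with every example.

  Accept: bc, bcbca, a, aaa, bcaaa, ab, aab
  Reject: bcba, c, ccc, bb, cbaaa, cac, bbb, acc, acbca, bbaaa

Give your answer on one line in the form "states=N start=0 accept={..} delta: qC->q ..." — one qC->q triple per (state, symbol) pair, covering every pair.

State merging on the prefix tree: take the shortest (then alphabetical) example prefix whose next move is undefined and point that move at state 0, else 1, else 2, ...; a target is out if some Accept/Reject pair would then sit in one state with the same input left (inseparable). If every existing state is out, open a new one.
a: 0a undefined. 0a->0: ok.
b: 0b undefined. 0b->0: no, bc/c meet in 0 with "c" left. Open state 1: 0b->1.
c: 0c undefined. 0c->0: no, a/c meet in 0. 0c->1: no, bc/acc meet in 1 with "c" left. Open state 2: 0c->2.
bb: 1b undefined. 1b->0: no, a/bb meet in 0. 1b->1: no, ab/bb meet in 1. 1b->2: ok.
bc: 1c undefined. 1c->0: ok.
ca: 2a undefined. 2a->0: no, bc/bbaaa meet in 0. 2a->1: no, bc/cac meet in 0. 2a->2: ok.
cb: 2b undefined. 2b->0: no, bc/cbaaa meet in 0. 2b->1: no, bc/acbca meet in 0. 2b->2: ok.
cc: 2c undefined. 2c->0: no, bc/cac meet in 0. 2c->1: no, bc/ccc meet in 0. 2c->2: ok.
bcba: 1a undefined. 1a->0: no, bc/bcba meet in 0. 1a->1: no, ab/bcba meet in 1. 1a->2: ok.
All examples now run through 3 states with every (state, symbol) defined. Accept strings end in {0,1}, Reject strings end in {2}; accept={0,1}.

states=3 start=0 accept={0,1} delta: 0a->0 0b->1 0c->2 1a->2 1b->2 1c->0 2a->2 2b->2 2c->2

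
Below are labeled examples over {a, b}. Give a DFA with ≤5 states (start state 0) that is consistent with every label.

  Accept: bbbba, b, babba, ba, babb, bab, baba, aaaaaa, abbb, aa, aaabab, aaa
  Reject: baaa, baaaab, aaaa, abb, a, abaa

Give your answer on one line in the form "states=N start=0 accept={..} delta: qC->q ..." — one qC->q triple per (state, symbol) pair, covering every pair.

Fold the examples into a partial DFA from state 0: repeatedly fix the first undefined (state, symbol) met by the shortest-then-alphabetical prefix, trying targets in increasing order and rejecting any under which an Accept and a Reject string meet in one state with the same remainder; add a state when all current targets are rejected. Accepting states are where Accept strings end.
a: 0a undefined. 0a->0: no, aaaaaa/aaaa meet in 0. Open state 1: 0a->1.
b: 0b undefined. 0b->0: no, bbbba/a meet in 1. 0b->1: no, b/a meet in 1. Open state 2: 0b->2.
aa: 1a undefined. 1a->0: no, aaaaaa/aaaa meet in 0. 1a->1: no, aaaaaa/aaaa meet in 1. 1a->2: ok.
ab: 1b undefined. 1b->0: no, b/abb meet in 2. 1b->1: no, ba/abaa meet in 2 with "a" left. 1b->2: ok.
ba: 2a undefined. 2a->0: no, b/baaa meet in 2. 2a->1: no, b/aaaa meet in 2. 2a->2: no, b/baaa meet in 2. Open state 3: 2a->3.
bb: 2b undefined. 2b->0: no, bbbba/a meet in 1. 2b->1: ok.
baa: 3a undefined. 3a->0: ok.
bab: 3b undefined. 3b->0: no, bab/aaaa meet in 0. 3b->1: no, bab/baaa meet in 1. 3b->2: no, babb/baaa meet in 1. 3b->3: no, babba/aaaa meet in 0. Open state 4: 3b->4.
baba: 4a undefined. 4a->0: no, baba/aaaa meet in 0. 4a->1: no, baba/baaa meet in 1. 4a->2: no, aaabab/baaa meet in 1. 4a->3: ok.
babb: 4b undefined. 4b->0: no, babba/baaa meet in 1. 4b->1: no, babb/baaa meet in 1. 4b->2: ok.
All examples now run through 5 states with every (state, symbol) defined. Accept strings end in {2,3,4}, Reject strings end in {0,1}; accept={2,3,4}.

states=5 start=0 accept={2,3,4} delta: 0a->1 0b->2 1a->2 1b->2 2a->3 2b->1 3a->0 3b->4 4a->3 4b->2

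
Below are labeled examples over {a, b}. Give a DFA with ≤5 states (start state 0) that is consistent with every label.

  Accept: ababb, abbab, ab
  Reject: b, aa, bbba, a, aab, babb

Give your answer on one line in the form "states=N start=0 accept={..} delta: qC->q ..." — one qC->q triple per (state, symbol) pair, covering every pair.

states=4 start=0 accept={2} delta: 0a->1 0b->0 1a->0 1b->2 2a->2 2b->3 3a->1 3b->2

State merging on the prefix tree: take the shortest (then alphabetical) example prefix whose next move is undefined and point that move at state 0, else 1, else 2, ...; a target is out if some Accept/Reject pair would then sit in one state with the same input left (inseparable). If every existing state is out, open a new one.
a: 0a undefined. 0a->0: no, ababb/babb meet in 0 with "babb" left. Open state 1: 0a->1.
b: 0b undefined. 0b->0: ok.
aa: 1a undefined. 1a->0: ok.
ab: 1b undefined. 1b->0: no, ababb/b meet in 0. 1b->1: no, ababb/b meet in 0. Open state 2: 1b->2.
aba: 2a undefined. 2a->0: no, ababb/b meet in 0. 2a->1: no, ababb/babb meet in 2 with "b" left. 2a->2: ok.
abb: 2b undefined. 2b->0: no, ababb/b meet in 0. 2b->1: no, abbab/b meet in 0. 2b->2: no, ababb/babb meet in 2. Open state 3: 2b->3.
abba: 3a undefined. 3a->0: no, abbab/b meet in 0. 3a->1: ok.
ababb: 3b undefined. 3b->0: no, ababb/b meet in 0. 3b->1: no, ababb/bbba meet in 1. 3b->2: ok.
All examples now run through 4 states with every (state, symbol) defined. Accept strings end in {2}, Reject strings end in {0,1,3}; accept={2}.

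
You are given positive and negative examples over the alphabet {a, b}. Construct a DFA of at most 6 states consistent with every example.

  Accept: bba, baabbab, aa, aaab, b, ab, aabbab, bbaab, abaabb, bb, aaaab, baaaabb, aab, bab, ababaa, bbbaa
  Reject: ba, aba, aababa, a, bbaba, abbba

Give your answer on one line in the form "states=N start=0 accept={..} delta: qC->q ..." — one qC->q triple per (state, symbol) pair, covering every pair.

State merging on the prefix tree: take the shortest (then alphabetical) example prefix whose next move is undefined and point that move at state 0, else 1, else 2, ...; a target is out if some Accept/Reject pair would then sit in one state with the same input left (inseparable). If every existing state is out, open a new one.
a: 0a undefined. 0a->0: no, aa/a meet in 0. Open state 1: 0a->1.
b: 0b undefined. 0b->0: no, bba/ba meet in 1. 0b->1: no, bba/aba meet in 1 with "ba" left. Open state 2: 0b->2.
aa: 1a undefined. 1a->0: ok.
ab: 1b undefined. 1b->0: no, bba/abbba meet in 2 with "ba" left. 1b->1: no, aa/aba meet in 0. 1b->2: ok.
ba: 2a undefined. 2a->0: no, aa/ba meet in 0. 2a->1: ok.
bb: 2b undefined. 2b->0: no, bba/ba meet in 1. 2b->1: no, abaabb/ba meet in 1. 2b->2: no, bba/ba meet in 1. Open state 3: 2b->3.
bba: 3a undefined. 3a->0: ok.
bbb: 3b undefined. 3b->0: ok.
All examples now run through 4 states with every (state, symbol) defined. Accept strings end in {0,2,3}, Reject strings end in {1}; accept={0,2,3}.

states=4 start=0 accept={0,2,3} delta: 0a->1 0b->2 1a->0 1b->2 2a->1 2b->3 3a->0 3b->0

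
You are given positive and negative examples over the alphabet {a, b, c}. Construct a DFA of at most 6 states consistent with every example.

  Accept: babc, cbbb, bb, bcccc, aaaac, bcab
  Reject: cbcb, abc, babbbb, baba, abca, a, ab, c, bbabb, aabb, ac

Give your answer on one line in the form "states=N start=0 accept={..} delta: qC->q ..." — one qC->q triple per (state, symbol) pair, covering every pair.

states=5 start=0 accept={3,4} delta: 0a->1 0b->2 0c->0 1a->3 1b->0 1c->0 2a->0 2b->3 2c->4 3a->1 3b->4 3c->3 4a->2 4b->0 4c->3

Grow the machine one transition at a time. Run the examples from 0; the earliest place one falls off (shortest prefix, ties alphabetical) gets sent to the lowest-numbered state that keeps every Accept/Reject pair distinguishable — a pair clashes when both reach the same state with identical unread suffix — and to a fresh state only if none does.
a: 0a undefined. 0a->0: no, bb/aabb meet in 0 with "bb" left. Open state 1: 0a->1.
b: 0b undefined. 0b->0: no, babc/abc meet in 1 with "bc" left. 0b->1: no, bb/ab meet in 1 with "b" left. Open state 2: 0b->2.
c: 0c undefined. 0c->0: ok.
aa: 1a undefined. 1a->0: no, bb/aabb meet in 2 with "b" left. 1a->1: no, aaaac/ac meet in 1 with "c" left. 1a->2: no, cbbb/aabb meet in 2 with "bb" left. Open state 3: 1a->3.
ab: 1b undefined. 1b->0: ok.
ac: 1c undefined. 1c->0: ok.
ba: 2a undefined. 2a->0: ok.
bb: 2b undefined. 2b->0: no, cbbb/bbabb meet in 2. 2b->1: no, cbbb/abc meet in 0. 2b->2: no, cbbb/babbbb meet in 2. 2b->3: ok.
bc: 2c undefined. 2c->0: no, babc/abc meet in 0. 2c->1: no, babc/abca meet in 1. 2c->2: no, bb/cbcb meet in 3. 2c->3: no, cbbb/cbcb meet in 3 with "b" left. Open state 4: 2c->4.
aaa: 3a undefined. 3a->0: no, bb/bbabb meet in 3. 3a->1: ok.
aab: 3b undefined. 3b->0: no, cbbb/abc meet in 0. 3b->1: no, cbbb/abca meet in 1. 3b->2: no, cbbb/bbabb meet in 2. 3b->3: no, cbbb/babbbb meet in 3. 3b->4: ok.
bca: 4a undefined. 4a->0: no, bcab/bbabb meet in 2. 4a->1: no, bcab/abc meet in 0. 4a->2: ok.
bcc: 4c undefined. 4c->0: no, bcccc/abc meet in 0. 4c->1: no, bcccc/abc meet in 0. 4c->2: no, bcccc/bbabb meet in 2. 4c->3: ok.
aabb: 4b undefined. 4b->0: ok.
bccc: 3c undefined. 3c->0: no, bcccc/cbcb meet in 0. 3c->1: no, bcccc/cbcb meet in 0. 3c->2: no, aaaac/bbabb meet in 2. 3c->3: ok.
All examples now run through 5 states with every (state, symbol) defined. Accept strings end in {3,4}, Reject strings end in {0,1,2}; accept={3,4}.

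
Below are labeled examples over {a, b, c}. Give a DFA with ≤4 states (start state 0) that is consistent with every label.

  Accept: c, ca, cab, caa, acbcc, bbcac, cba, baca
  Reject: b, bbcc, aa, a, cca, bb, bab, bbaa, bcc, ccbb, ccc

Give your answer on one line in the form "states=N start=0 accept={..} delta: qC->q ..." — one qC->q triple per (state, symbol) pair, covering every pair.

Fold the examples into a partial DFA from state 0: repeatedly fix the first undefined (state, symbol) met by the shortest-then-alphabetical prefix, trying targets in increasing order and rejecting any under which an Accept and a Reject string meet in one state with the same remainder; add a state when all current targets are rejected. Accepting states are where Accept strings end.
a: 0a undefined. 0a->0: ok.
b: 0b undefined. 0b->0: ok.
c: 0c undefined. 0c->0: no, c/b meet in 0. Open state 1: 0c->1.
ca: 1a undefined. 1a->0: no, ca/b meet in 0. 1a->1: no, bbcac/bbcc meet in 1 with "c" left. Open state 2: 1a->2.
cb: 1b undefined. 1b->0: no, acbcc/bbcc meet in 1 with "c" left. 1b->1: no, acbcc/ccc meet in 1 with "cc" left. 1b->2: ok.
cc: 1c undefined. 1c->0: no, c/ccc meet in 1. 1c->1: no, c/bbcc meet in 1. 1c->2: no, ca/bbcc meet in 2. Open state 3: 1c->3.
caa: 2a undefined. 2a->0: no, caa/b meet in 0. 2a->1: ok.
cab: 2b undefined. 2b->0: no, cab/b meet in 0. 2b->1: ok.
cca: 3a undefined. 3a->0: ok.
ccb: 3b undefined. 3b->0: ok.
ccc: 3c undefined. 3c->0: ok.
acbc: 2c undefined. 2c->0: no, bbcac/b meet in 0. 2c->1: no, acbcc/bbcc meet in 3. 2c->2: ok.
All examples now run through 4 states with every (state, symbol) defined. Accept strings end in {1,2}, Reject strings end in {0,3}; accept={1,2}.

states=4 start=0 accept={1,2} delta: 0a->0 0b->0 0c->1 1a->2 1b->2 1c->3 2a->1 2b->1 2c->2 3a->0 3b->0 3c->0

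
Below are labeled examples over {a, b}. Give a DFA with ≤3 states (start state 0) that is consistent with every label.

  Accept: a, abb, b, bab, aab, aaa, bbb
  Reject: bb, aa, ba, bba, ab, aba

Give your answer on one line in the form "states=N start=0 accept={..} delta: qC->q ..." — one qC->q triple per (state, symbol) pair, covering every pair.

states=3 start=0 accept={1} delta: 0a->1 0b->1 1a->0 1b->2 2a->0 2b->1

Fold the examples into a partial DFA from state 0: repeatedly fix the first undefined (state, symbol) met by the shortest-then-alphabetical prefix, trying targets in increasing order and rejecting any under which an Accept and a Reject string meet in one state with the same remainder; add a state when all current targets are rejected. Accepting states are where Accept strings end.
a: 0a undefined. 0a->0: no, a/aa meet in 0. Open state 1: 0a->1.
b: 0b undefined. 0b->0: no, a/ba meet in 1. 0b->1: ok.
aa: 1a undefined. 1a->0: ok.
ab: 1b undefined. 1b->0: no, a/bba meet in 1. 1b->1: no, a/bb meet in 1. Open state 2: 1b->2.
aba: 2a undefined. 2a->0: ok.
abb: 2b undefined. 2b->0: no, abb/aa meet in 0. 2b->1: ok.
All examples now run through 3 states with every (state, symbol) defined. Accept strings end in {1}, Reject strings end in {0,2}; accept={1}.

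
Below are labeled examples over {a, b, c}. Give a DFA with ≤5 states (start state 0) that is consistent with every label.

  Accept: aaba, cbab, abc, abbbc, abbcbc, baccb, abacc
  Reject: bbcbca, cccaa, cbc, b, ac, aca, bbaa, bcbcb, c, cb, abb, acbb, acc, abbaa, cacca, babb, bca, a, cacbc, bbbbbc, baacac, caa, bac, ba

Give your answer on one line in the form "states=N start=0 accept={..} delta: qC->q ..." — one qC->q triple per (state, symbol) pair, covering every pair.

states=5 start=0 accept={2} delta: 0a->1 0b->0 0c->0 1a->1 1b->2 1c->3 2a->2 2b->4 2c->2 3a->0 3b->0 3c->1 4a->0 4b->2 4c->1

Fold the examples into a partial DFA from state 0: repeatedly fix the first undefined (state, symbol) met by the shortest-then-alphabetical prefix, trying targets in increasing order and rejecting any under which an Accept and a Reject string meet in one state with the same remainder; add a state when all current targets are rejected. Accepting states are where Accept strings end.
a: 0a undefined. 0a->0: no, aaba/ba meet in 0 with "ba" left. Open state 1: 0a->1.
b: 0b undefined. 0b->0: ok.
c: 0c undefined. 0c->0: ok.
aa: 1a undefined. 1a->0: no, aaba/bbcbca meet in 1. 1a->1: ok.
ab: 1b undefined. 1b->0: no, aaba/bbcbca meet in 1. 1b->1: no, aaba/bbcbca meet in 1. Open state 2: 1b->2.
ac: 1c undefined. 1c->0: no, baccb/cbc meet in 0. 1c->1: no, abc/cacbc meet in 2 with "c" left. 1c->2: no, aaba/aca meet in 2 with "a" left. Open state 3: 1c->3.
aba: 2a undefined. 2a->0: no, aaba/cbc meet in 0. 2a->1: no, aaba/bbcbca meet in 1. 2a->2: ok.
abb: 2b undefined. 2b->0: no, abbbc/cbc meet in 0. 2b->1: no, abbcbc/cacbc meet in 3 with "bc" left. 2b->2: no, aaba/abb meet in 2. 2b->3: no, abbbc/cacbc meet in 3 with "bc" left. Open state 4: 2b->4.
abc: 2c undefined. 2c->0: no, abc/cbc meet in 0. 2c->1: no, abc/bbcbca meet in 1. 2c->2: ok.
aca: 3a undefined. 3a->0: ok.
acb: 3b undefined. 3b->0: ok.
acc: 3c undefined. 3c->0: no, baccb/cbc meet in 0. 3c->1: ok.
abba: 4a undefined. 4a->0: ok.
abbb: 4b undefined. 4b->0: no, abbbc/cbc meet in 0. 4b->1: no, abbbc/ac meet in 3. 4b->2: ok.
abbc: 4c undefined. 4c->0: no, abbcbc/cbc meet in 0. 4c->1: ok.
All examples now run through 5 states with every (state, symbol) defined. Accept strings end in {2}, Reject strings end in {0,1,3,4}; accept={2}.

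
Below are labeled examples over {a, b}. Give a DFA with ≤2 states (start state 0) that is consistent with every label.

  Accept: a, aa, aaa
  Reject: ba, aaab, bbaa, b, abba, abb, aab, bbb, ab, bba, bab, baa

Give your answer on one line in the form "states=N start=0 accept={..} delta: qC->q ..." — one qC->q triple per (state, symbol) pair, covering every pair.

Fold the examples into a partial DFA from state 0: repeatedly fix the first undefined (state, symbol) met by the shortest-then-alphabetical prefix, trying targets in increasing order and rejecting any under which an Accept and a Reject string meet in one state with the same remainder; add a state when all current targets are rejected. Accepting states are where Accept strings end.
a: 0a undefined. 0a->0: ok.
b: 0b undefined. 0b->0: no, a/ba meet in 0. Open state 1: 0b->1.
ba: 1a undefined. 1a->0: no, a/ba meet in 0. 1a->1: ok.
bb: 1b undefined. 1b->0: no, a/bbaa meet in 0. 1b->1: ok.
All examples now run through 2 states with every (state, symbol) defined. Accept strings end in {0}, Reject strings end in {1}; accept={0}.

states=2 start=0 accept={0} delta: 0a->0 0b->1 1a->1 1b->1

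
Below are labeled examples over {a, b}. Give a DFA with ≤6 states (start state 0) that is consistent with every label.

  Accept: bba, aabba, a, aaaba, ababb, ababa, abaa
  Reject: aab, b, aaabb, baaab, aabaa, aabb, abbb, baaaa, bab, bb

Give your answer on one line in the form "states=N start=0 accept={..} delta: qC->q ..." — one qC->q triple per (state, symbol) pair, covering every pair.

Fold the examples into a partial DFA from state 0: repeatedly fix the first undefined (state, symbol) met by the shortest-then-alphabetical prefix, trying targets in increasing order and rejecting any under which an Accept and a Reject string meet in one state with the same remainder; add a state when all current targets are rejected. Accepting states are where Accept strings end.
a: 0a undefined. 0a->0: no, abaa/aabaa meet in 0 with "baa" left. Open state 1: 0a->1.
b: 0b undefined. 0b->0: ok.
aa: 1a undefined. 1a->0: ok.
ab: 1b undefined. 1b->0: no, ababb/aab meet in 0. 1b->1: no, bba/aaabb meet in 1. Open state 2: 1b->2.
aba: 2a undefined. 2a->0: no, aaaba/aab meet in 0. 2a->1: no, ababb/aaabb meet in 2 with "b" left. 2a->2: no, aaaba/baaab meet in 2. Open state 3: 2a->3.
abb: 2b undefined. 2b->0: ok.
abaa: 3a undefined. 3a->0: no, abaa/aab meet in 0. 3a->1: ok.
abab: 3b undefined. 3b->0: no, ababb/aab meet in 0. 3b->1: no, ababb/baaab meet in 2. 3b->2: no, ababb/aab meet in 0. 3b->3: ok.
All examples now run through 4 states with every (state, symbol) defined. Accept strings end in {1,3}, Reject strings end in {0,2}; accept={1,3}.

states=4 start=0 accept={1,3} delta: 0a->1 0b->0 1a->0 1b->2 2a->3 2b->0 3a->1 3b->3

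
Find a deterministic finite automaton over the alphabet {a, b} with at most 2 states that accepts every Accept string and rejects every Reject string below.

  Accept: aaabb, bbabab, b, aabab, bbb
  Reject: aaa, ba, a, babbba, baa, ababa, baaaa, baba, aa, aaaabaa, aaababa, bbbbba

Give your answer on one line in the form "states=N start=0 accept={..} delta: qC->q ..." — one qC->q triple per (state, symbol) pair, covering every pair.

State merging on the prefix tree: take the shortest (then alphabetical) example prefix whose next move is undefined and point that move at state 0, else 1, else 2, ...; a target is out if some Accept/Reject pair would then sit in one state with the same input left (inseparable). If every existing state is out, open a new one.
a: 0a undefined. 0a->0: ok.
b: 0b undefined. 0b->0: no, aaabb/aaa meet in 0. Open state 1: 0b->1.
ba: 1a undefined. 1a->0: ok.
bb: 1b undefined. 1b->0: no, aaabb/aaa meet in 0. 1b->1: ok.
All examples now run through 2 states with every (state, symbol) defined. Accept strings end in {1}, Reject strings end in {0}; accept={1}.

states=2 start=0 accept={1} delta: 0a->0 0b->1 1a->0 1b->1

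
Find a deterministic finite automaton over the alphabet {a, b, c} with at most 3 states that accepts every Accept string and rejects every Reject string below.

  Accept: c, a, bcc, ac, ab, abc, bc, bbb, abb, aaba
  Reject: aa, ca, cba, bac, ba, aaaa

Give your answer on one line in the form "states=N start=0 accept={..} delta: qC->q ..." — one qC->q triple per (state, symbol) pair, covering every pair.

Grow the machine one transition at a time. Run the examples from 0; the earliest place one falls off (shortest prefix, ties alphabetical) gets sent to the lowest-numbered state that keeps every Accept/Reject pair distinguishable — a pair clashes when both reach the same state with identical unread suffix — and to a fresh state only if none does.
a: 0a undefined. 0a->0: no, a/aa meet in 0. Open state 1: 0a->1.
b: 0b undefined. 0b->0: no, a/ba meet in 1. 0b->1: ok.
c: 0c undefined. 0c->0: no, a/ca meet in 1. 0c->1: ok.
aa: 1a undefined. 1a->0: no, c/bac meet in 1. 1a->1: no, c/aa meet in 1. Open state 2: 1a->2.
ab: 1b undefined. 1b->0: no, c/cba meet in 1. 1b->1: ok.
ac: 1c undefined. 1c->0: ok.
aaa: 2a undefined. 2a->0: no, c/aaaa meet in 1. 2a->1: ok.
aab: 2b undefined. 2b->0: ok.
bac: 2c undefined. 2c->0: no, ac/bac meet in 0. 2c->1: no, c/bac meet in 1. 2c->2: ok.
All examples now run through 3 states with every (state, symbol) defined. Accept strings end in {0,1}, Reject strings end in {2}; accept={0,1}.

states=3 start=0 accept={0,1} delta: 0a->1 0b->1 0c->1 1a->2 1b->1 1c->0 2a->1 2b->0 2c->2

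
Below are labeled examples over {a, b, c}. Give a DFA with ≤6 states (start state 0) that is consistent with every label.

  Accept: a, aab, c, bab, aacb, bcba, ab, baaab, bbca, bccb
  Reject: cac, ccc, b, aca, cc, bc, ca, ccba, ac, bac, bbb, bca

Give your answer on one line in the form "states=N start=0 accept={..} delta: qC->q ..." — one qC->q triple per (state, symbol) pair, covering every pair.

states=5 start=0 accept={0,1,3} delta: 0a->1 0b->2 0c->1 1a->2 1b->0 1c->2 2a->2 2b->3 2c->4 3a->2 3b->2 3c->0 4a->2 4b->0 4c->1

State merging on the prefix tree: take the shortest (then alphabetical) example prefix whose next move is undefined and point that move at state 0, else 1, else 2, ...; a target is out if some Accept/Reject pair would then sit in one state with the same input left (inseparable). If every existing state is out, open a new one.
a: 0a undefined. 0a->0: no, aab/b meet in 0 with "b" left. Open state 1: 0a->1.
b: 0b undefined. 0b->0: no, c/bc meet in 0 with "c" left. 0b->1: no, a/b meet in 1. Open state 2: 0b->2.
c: 0c undefined. 0c->0: no, a/ca meet in 1. 0c->1: ok.
aa: 1a undefined. 1a->0: no, a/cac meet in 1. 1a->1: no, a/ca meet in 1. 1a->2: ok.
ab: 1b undefined. 1b->0: ok.
ac: 1c undefined. 1c->0: no, a/ccc meet in 1. 1c->1: no, a/ccc meet in 1. 1c->2: ok.
ba: 2a undefined. 2a->0: no, a/bac meet in 1. 2a->1: no, a/aca meet in 1. 2a->2: ok.
bb: 2b undefined. 2b->0: no, a/ccba meet in 1. 2b->1: no, ab/bbb meet in 0. 2b->2: no, aab/b meet in 2. Open state 3: 2b->3.
bc: 2c undefined. 2c->0: no, a/bca meet in 1. 2c->1: no, a/cac meet in 1. 2c->2: no, bcba/ccba meet in 3 with "a" left. 2c->3: no, aab/cac meet in 3. Open state 4: 2c->4.
bbb: 3b undefined. 3b->0: no, ab/bbb meet in 0. 3b->1: no, a/bbb meet in 1. 3b->2: ok.
bbc: 3c undefined. 3c->0: ok.
bca: 4a undefined. 4a->0: no, ab/bca meet in 0. 4a->1: no, a/bca meet in 1. 4a->2: ok.
bcb: 4b undefined. 4b->0: ok.
bcc: 4c undefined. 4c->0: no, bccb/b meet in 2. 4c->1: ok.
ccba: 3a undefined. 3a->0: no, aacb/ccba meet in 0. 3a->1: no, a/ccba meet in 1. 3a->2: ok.
All examples now run through 5 states with every (state, symbol) defined. Accept strings end in {0,1,3}, Reject strings end in {2,4}; accept={0,1,3}.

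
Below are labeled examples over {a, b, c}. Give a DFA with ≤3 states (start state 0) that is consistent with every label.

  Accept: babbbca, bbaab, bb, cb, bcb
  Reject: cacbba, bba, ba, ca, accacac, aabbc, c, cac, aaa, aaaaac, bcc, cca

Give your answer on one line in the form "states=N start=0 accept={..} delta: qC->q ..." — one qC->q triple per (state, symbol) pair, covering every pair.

states=3 start=0 accept={1} delta: 0a->0 0b->1 0c->0 1a->0 1b->1 1c->2 2a->1 2b->1 2c->0

State merging on the prefix tree: take the shortest (then alphabetical) example prefix whose next move is undefined and point that move at state 0, else 1, else 2, ...; a target is out if some Accept/Reject pair would then sit in one state with the same input left (inseparable). If every existing state is out, open a new one.
a: 0a undefined. 0a->0: ok.
b: 0b undefined. 0b->0: no, babbbca/ca meet in 0 with "ca" left. Open state 1: 0b->1.
c: 0c undefined. 0c->0: ok.
ba: 1a undefined. 1a->0: ok.
bb: 1b undefined. 1b->0: no, bb/cacbba meet in 0. 1b->1: ok.
bc: 1c undefined. 1c->0: no, babbbca/cacbba meet in 0. 1c->1: no, babbbca/cacbba meet in 0. Open state 2: 1c->2.
bcb: 2b undefined. 2b->0: no, bcb/cacbba meet in 0. 2b->1: ok.
bcc: 2c undefined. 2c->0: ok.
babbbca: 2a undefined. 2a->0: no, babbbca/cacbba meet in 0. 2a->1: ok.
All examples now run through 3 states with every (state, symbol) defined. Accept strings end in {1}, Reject strings end in {0,2}; accept={1}.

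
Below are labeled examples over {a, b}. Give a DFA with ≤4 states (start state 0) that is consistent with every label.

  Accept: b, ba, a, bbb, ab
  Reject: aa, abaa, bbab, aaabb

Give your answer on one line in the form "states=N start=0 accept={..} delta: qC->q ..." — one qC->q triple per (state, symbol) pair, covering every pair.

State merging on the prefix tree: take the shortest (then alphabetical) example prefix whose next move is undefined and point that move at state 0, else 1, else 2, ...; a target is out if some Accept/Reject pair would then sit in one state with the same input left (inseparable). If every existing state is out, open a new one.
a: 0a undefined. 0a->0: no, a/aa meet in 0. Open state 1: 0a->1.
b: 0b undefined. 0b->0: no, ab/bbab meet in 1 with "b" left. 0b->1: no, ba/aa meet in 1 with "a" left. Open state 2: 0b->2.
aa: 1a undefined. 1a->0: ok.
ab: 1b undefined. 1b->0: no, b/aaabb meet in 2. 1b->1: no, a/abaa meet in 1. 1b->2: ok.
ba: 2a undefined. 2a->0: no, ba/aa meet in 0. 2a->1: ok.
bb: 2b undefined. 2b->0: no, b/bbab meet in 2. 2b->1: no, b/bbab meet in 2. 2b->2: no, b/bbab meet in 2. Open state 3: 2b->3.
bba: 3a undefined. 3a->0: no, b/bbab meet in 2. 3a->1: no, b/bbab meet in 2. 3a->2: ok.
bbb: 3b undefined. 3b->0: no, bbb/aa meet in 0. 3b->1: ok.
All examples now run through 4 states with every (state, symbol) defined. Accept strings end in {1,2}, Reject strings end in {0,3}; accept={1,2}.

states=4 start=0 accept={1,2} delta: 0a->1 0b->2 1a->0 1b->2 2a->1 2b->3 3a->2 3b->1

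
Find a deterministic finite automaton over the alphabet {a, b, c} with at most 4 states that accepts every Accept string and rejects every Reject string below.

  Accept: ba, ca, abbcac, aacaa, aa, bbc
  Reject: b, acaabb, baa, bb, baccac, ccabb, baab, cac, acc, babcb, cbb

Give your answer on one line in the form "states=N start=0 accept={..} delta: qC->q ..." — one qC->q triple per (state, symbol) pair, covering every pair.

Fold the examples into a partial DFA from state 0: repeatedly fix the first undefined (state, symbol) met by the shortest-then-alphabetical prefix, trying targets in increasing order and rejecting any under which an Accept and a Reject string meet in one state with the same remainder; add a state when all current targets are rejected. Accepting states are where Accept strings end.
a: 0a undefined. 0a->0: ok.
b: 0b undefined. 0b->0: no, ba/b meet in 0. Open state 1: 0b->1.
c: 0c undefined. 0c->0: no, ca/cac meet in 0. 0c->1: no, aacaa/baa meet in 1 with "aa" left. Open state 2: 0c->2.
ba: 1a undefined. 1a->0: no, ba/baa meet in 0. 1a->1: no, ba/b meet in 1. 1a->2: no, ca/baa meet in 2 with "a" left. Open state 3: 1a->3.
bb: 1b undefined. 1b->0: no, abbcac/cac meet in 2 with "ac" left. 1b->1: ok.
ca: 2a undefined. 2a->0: ok.
cb: 2b undefined. 2b->0: ok.
cc: 2c undefined. 2c->0: no, ca/acc meet in 0. 2c->1: ok.
baa: 3a undefined. 3a->0: no, ca/baa meet in 0. 3a->1: ok.
bab: 3b undefined. 3b->0: no, ca/babcb meet in 0. 3b->1: ok.
bac: 3c undefined. 3c->0: ok.
bbc: 1c undefined. 1c->0: no, abbcac/baccac meet in 2. 1c->1: no, bbc/b meet in 1. 1c->2: no, ca/babcb meet in 0. 1c->3: ok.
All examples now run through 4 states with every (state, symbol) defined. Accept strings end in {0,3}, Reject strings end in {1,2}; accept={0,3}.

states=4 start=0 accept={0,3} delta: 0a->0 0b->1 0c->2 1a->3 1b->1 1c->3 2a->0 2b->0 2c->1 3a->1 3b->1 3c->0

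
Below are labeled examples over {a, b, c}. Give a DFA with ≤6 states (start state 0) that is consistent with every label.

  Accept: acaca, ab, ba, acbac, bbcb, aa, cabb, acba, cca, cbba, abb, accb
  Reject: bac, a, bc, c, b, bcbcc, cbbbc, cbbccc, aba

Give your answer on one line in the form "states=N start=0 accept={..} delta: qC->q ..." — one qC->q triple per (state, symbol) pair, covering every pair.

Fold the examples into a partial DFA from state 0: repeatedly fix the first undefined (state, symbol) met by the shortest-then-alphabetical prefix, trying targets in increasing order and rejecting any under which an Accept and a Reject string meet in one state with the same remainder; add a state when all current targets are rejected. Accepting states are where Accept strings end.
a: 0a undefined. 0a->0: no, ab/b meet in 0 with "b" left. Open state 1: 0a->1.
b: 0b undefined. 0b->0: no, ba/a meet in 1. 0b->1: ok.
c: 0c undefined. 0c->0: no, cca/a meet in 1. 0c->1: ok.
aa: 1a undefined. 1a->0: ok.
ab: 1b undefined. 1b->0: no, abb/bac meet in 1. 1b->1: no, ab/bac meet in 1. Open state 2: 1b->2.
ac: 1c undefined. 1c->0: no, acaca/bac meet in 1. 1c->1: no, acba/aba meet in 2 with "a" left. 1c->2: no, ab/bc meet in 2. Open state 3: 1c->3.
aba: 2a undefined. 2a->0: no, ba/aba meet in 0. 2a->1: ok.
abb: 2b undefined. 2b->0: no, cbba/bac meet in 1. 2b->1: no, abb/bac meet in 1. 2b->2: no, cbba/bac meet in 1. 2b->3: no, abb/bc meet in 3. Open state 4: 2b->4.
aca: 3a undefined. 3a->0: ok.
acb: 3b undefined. 3b->0: no, acbac/bc meet in 3. 3b->1: no, acbac/bac meet in 1. 3b->2: no, acbac/bc meet in 3. 3b->3: no, acbac/bac meet in 1. 3b->4: ok.
acc: 3c undefined. 3c->0: no, accb/bac meet in 1. 3c->1: ok.
bbc: 2c undefined. 2c->0: no, bbcb/bac meet in 1. 2c->1: ok.
acba: 4a undefined. 4a->0: no, acbac/bac meet in 1. 4a->1: no, acbac/bc meet in 3. 4a->2: no, acbac/bac meet in 1. 4a->3: no, acbac/bac meet in 1. 4a->4: ok.
bcbc: 4c undefined. 4c->0: ok.
cbbb: 4b undefined. 4b->0: ok.
All examples now run through 5 states with every (state, symbol) defined. Accept strings end in {0,2,4}, Reject strings end in {1,3}; accept={0,2,4}.

states=5 start=0 accept={0,2,4} delta: 0a->1 0b->1 0c->1 1a->0 1b->2 1c->3 2a->1 2b->4 2c->1 3a->0 3b->4 3c->1 4a->4 4b->0 4c->0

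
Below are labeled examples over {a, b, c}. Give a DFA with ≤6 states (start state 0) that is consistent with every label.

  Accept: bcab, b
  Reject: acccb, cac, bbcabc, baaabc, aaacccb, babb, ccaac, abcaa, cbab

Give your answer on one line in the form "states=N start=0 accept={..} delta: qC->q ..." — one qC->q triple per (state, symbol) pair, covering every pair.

states=4 start=0 accept={1} delta: 0a->0 0b->1 0c->1 1a->1 1b->2 1c->3 2a->1 2b->0 2c->0 3a->3 3b->1 3c->2

Grow the machine one transition at a time. Run the examples from 0; the earliest place one falls off (shortest prefix, ties alphabetical) gets sent to the lowest-numbered state that keeps every Accept/Reject pair distinguishable — a pair clashes when both reach the same state with identical unread suffix — and to a fresh state only if none does.
a: 0a undefined. 0a->0: ok.
b: 0b undefined. 0b->0: no, b/babb meet in 0. Open state 1: 0b->1.
c: 0c undefined. 0c->0: no, b/acccb meet in 1. 0c->1: ok.
ba: 1a undefined. 1a->0: no, b/cac meet in 1. 1a->1: ok.
bb: 1b undefined. 1b->0: no, b/bbcabc meet in 1. 1b->1: no, b/babb meet in 1. Open state 2: 1b->2.
bc: 1c undefined. 1c->0: no, bcab/ccaac meet in 1. 1c->1: no, bcab/acccb meet in 2. 1c->2: no, bcab/cbab meet in 2 with "ab" left. Open state 3: 1c->3.
bbc: 2c undefined. 2c->0: ok.
bca: 3a undefined. 3a->0: no, bcab/ccaac meet in 1. 3a->1: no, b/abcaa meet in 1. 3a->2: no, bcab/babb meet in 2 with "b" left. 3a->3: ok.
cba: 2a undefined. 2a->0: no, b/cbab meet in 1. 2a->1: ok.
accc: 3c undefined. 3c->0: no, b/acccb meet in 1. 3c->1: no, b/ccaac meet in 1. 3c->2: ok.
babb: 2b undefined. 2b->0: ok.
bcab: 3b undefined. 3b->0: no, bcab/acccb meet in 0. 3b->1: ok.
All examples now run through 4 states with every (state, symbol) defined. Accept strings end in {1}, Reject strings end in {0,2,3}; accept={1}.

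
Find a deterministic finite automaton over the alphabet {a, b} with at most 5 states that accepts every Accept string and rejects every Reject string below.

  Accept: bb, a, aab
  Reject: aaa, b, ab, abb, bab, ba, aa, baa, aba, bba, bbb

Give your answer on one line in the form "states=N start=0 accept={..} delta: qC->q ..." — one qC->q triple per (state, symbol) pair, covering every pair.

Grow the machine one transition at a time. Run the examples from 0; the earliest place one falls off (shortest prefix, ties alphabetical) gets sent to the lowest-numbered state that keeps every Accept/Reject pair distinguishable — a pair clashes when both reach the same state with identical unread suffix — and to a fresh state only if none does.
a: 0a undefined. 0a->0: no, bb/abb meet in 0 with "bb" left. Open state 1: 0a->1.
b: 0b undefined. 0b->0: no, bb/b meet in 0. 0b->1: no, bb/ab meet in 1 with "b" left. Open state 2: 0b->2.
aa: 1a undefined. 1a->0: no, a/aaa meet in 1. 1a->1: no, a/aaa meet in 1. 1a->2: ok.
ab: 1b undefined. 1b->0: no, a/aba meet in 1. 1b->1: no, a/ab meet in 1. 1b->2: no, bb/abb meet in 2 with "b" left. Open state 3: 1b->3.
ba: 2a undefined. 2a->0: no, a/baa meet in 1. 2a->1: no, a/aaa meet in 1. 2a->2: no, bb/bab meet in 2 with "b" left. 2a->3: ok.
bb: 2b undefined. 2b->0: no, a/bba meet in 1. 2b->1: ok.
aba: 3a undefined. 3a->0: ok.
abb: 3b undefined. 3b->0: ok.
All examples now run through 4 states with every (state, symbol) defined. Accept strings end in {1}, Reject strings end in {0,2,3}; accept={1}.

states=4 start=0 accept={1} delta: 0a->1 0b->2 1a->2 1b->3 2a->3 2b->1 3a->0 3b->0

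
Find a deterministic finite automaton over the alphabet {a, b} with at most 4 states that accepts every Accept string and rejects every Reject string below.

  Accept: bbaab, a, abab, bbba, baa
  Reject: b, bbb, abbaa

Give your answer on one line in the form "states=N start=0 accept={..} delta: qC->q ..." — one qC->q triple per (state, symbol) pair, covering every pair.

Grow the machine one transition at a time. Run the examples from 0; the earliest place one falls off (shortest prefix, ties alphabetical) gets sent to the lowest-numbered state that keeps every Accept/Reject pair distinguishable — a pair clashes when both reach the same state with identical unread suffix — and to a fresh state only if none does.
a: 0a undefined. 0a->0: ok.
b: 0b undefined. 0b->0: no, bbaab/b meet in 0. Open state 1: 0b->1.
ba: 1a undefined. 1a->0: no, abab/b meet in 1. 1a->1: no, baa/b meet in 1. Open state 2: 1a->2.
bb: 1b undefined. 1b->0: no, bbaab/b meet in 1. 1b->1: no, baa/abbaa meet in 2 with "a" left. 1b->2: no, abab/bbb meet in 2 with "b" left. Open state 3: 1b->3.
baa: 2a undefined. 2a->0: ok.
bba: 3a undefined. 3a->0: no, bbaab/b meet in 1. 3a->1: ok.
bbb: 3b undefined. 3b->0: no, a/bbb meet in 0. 3b->1: no, bbba/abbaa meet in 2. 3b->2: ok.
abab: 2b undefined. 2b->0: ok.
All examples now run through 4 states with every (state, symbol) defined. Accept strings end in {0}, Reject strings end in {1,2}; accept={0}.

states=4 start=0 accept={0} delta: 0a->0 0b->1 1a->2 1b->3 2a->0 2b->0 3a->1 3b->2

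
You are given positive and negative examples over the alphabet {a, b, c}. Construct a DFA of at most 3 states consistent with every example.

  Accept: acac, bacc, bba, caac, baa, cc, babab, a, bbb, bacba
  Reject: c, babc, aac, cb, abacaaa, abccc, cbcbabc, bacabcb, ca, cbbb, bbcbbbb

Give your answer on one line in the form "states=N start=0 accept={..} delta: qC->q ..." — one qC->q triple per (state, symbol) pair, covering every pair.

states=3 start=0 accept={0} delta: 0a->0 0b->0 0c->1 1a->1 1b->2 1c->0 2a->0 2b->1 2c->1

State merging on the prefix tree: take the shortest (then alphabetical) example prefix whose next move is undefined and point that move at state 0, else 1, else 2, ...; a target is out if some Accept/Reject pair would then sit in one state with the same input left (inseparable). If every existing state is out, open a new one.
a: 0a undefined. 0a->0: ok.
b: 0b undefined. 0b->0: ok.
c: 0c undefined. 0c->0: no, acac/c meet in 0. Open state 1: 0c->1.
ca: 1a undefined. 1a->0: no, acac/c meet in 1. 1a->1: ok.
cb: 1b undefined. 1b->0: no, bba/cb meet in 0. 1b->1: no, bacba/c meet in 1. Open state 2: 1b->2.
cc: 1c undefined. 1c->0: ok.
cbb: 2b undefined. 2b->0: no, acac/cbbb meet in 0. 2b->1: ok.
cbc: 2c undefined. 2c->0: no, acac/bacabcb meet in 0. 2c->1: ok.
bacba: 2a undefined. 2a->0: ok.
All examples now run through 3 states with every (state, symbol) defined. Accept strings end in {0}, Reject strings end in {1,2}; accept={0}.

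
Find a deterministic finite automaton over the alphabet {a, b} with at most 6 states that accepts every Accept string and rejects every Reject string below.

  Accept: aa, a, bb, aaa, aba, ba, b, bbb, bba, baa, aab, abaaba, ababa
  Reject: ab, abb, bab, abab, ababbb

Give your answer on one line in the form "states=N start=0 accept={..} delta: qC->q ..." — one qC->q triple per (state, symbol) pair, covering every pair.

states=3 start=0 accept={0,1} delta: 0a->1 0b->0 1a->0 1b->2 2a->1 2b->2

Fold the examples into a partial DFA from state 0: repeatedly fix the first undefined (state, symbol) met by the shortest-then-alphabetical prefix, trying targets in increasing order and rejecting any under which an Accept and a Reject string meet in one state with the same remainder; add a state when all current targets are rejected. Accepting states are where Accept strings end.
a: 0a undefined. 0a->0: no, bb/abb meet in 0 with "bb" left. Open state 1: 0a->1.
b: 0b undefined. 0b->0: ok.
aa: 1a undefined. 1a->0: ok.
ab: 1b undefined. 1b->0: no, aa/ab meet in 0. 1b->1: no, aa/abab meet in 0. Open state 2: 1b->2.
aba: 2a undefined. 2a->0: no, aa/abab meet in 0. 2a->1: ok.
abb: 2b undefined. 2b->0: no, aa/abb meet in 0. 2b->1: no, a/abb meet in 1. 2b->2: ok.
All examples now run through 3 states with every (state, symbol) defined. Accept strings end in {0,1}, Reject strings end in {2}; accept={0,1}.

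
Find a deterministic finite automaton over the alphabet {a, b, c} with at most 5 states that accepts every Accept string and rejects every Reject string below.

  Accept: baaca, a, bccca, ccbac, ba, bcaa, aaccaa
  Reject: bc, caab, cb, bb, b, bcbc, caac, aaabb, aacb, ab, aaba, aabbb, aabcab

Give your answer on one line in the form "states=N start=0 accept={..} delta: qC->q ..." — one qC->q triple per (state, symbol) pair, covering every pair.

states=4 start=0 accept={1,2} delta: 0a->1 0b->0 0c->0 1a->2 1b->0 1c->1 2a->0 2b->3 2c->0 3a->0 3b->0 3c->0

State merging on the prefix tree: take the shortest (then alphabetical) example prefix whose next move is undefined and point that move at state 0, else 1, else 2, ...; a target is out if some Accept/Reject pair would then sit in one state with the same input left (inseparable). If every existing state is out, open a new one.
a: 0a undefined. 0a->0: no, ba/aaba meet in 0 with "ba" left. Open state 1: 0a->1.
b: 0b undefined. 0b->0: ok.
c: 0c undefined. 0c->0: ok.
aa: 1a undefined. 1a->0: no, baaca/aaba meet in 1. 1a->1: no, ccbac/caac meet in 1 with "c" left. Open state 2: 1a->2.
ab: 1b undefined. 1b->0: ok.
aaa: 2a undefined. 2a->0: ok.
aab: 2b undefined. 2b->0: no, a/aaba meet in 1. 2b->1: no, a/caab meet in 1. 2b->2: no, bcaa/caab meet in 2. Open state 3: 2b->3.
aac: 2c undefined. 2c->0: ok.
aaba: 3a undefined. 3a->0: ok.
aabb: 3b undefined. 3b->0: ok.
aabc: 3c undefined. 3c->0: ok.
ccbac: 1c undefined. 1c->0: no, ccbac/bc meet in 0. 1c->1: ok.
All examples now run through 4 states with every (state, symbol) defined. Accept strings end in {1,2}, Reject strings end in {0,3}; accept={1,2}.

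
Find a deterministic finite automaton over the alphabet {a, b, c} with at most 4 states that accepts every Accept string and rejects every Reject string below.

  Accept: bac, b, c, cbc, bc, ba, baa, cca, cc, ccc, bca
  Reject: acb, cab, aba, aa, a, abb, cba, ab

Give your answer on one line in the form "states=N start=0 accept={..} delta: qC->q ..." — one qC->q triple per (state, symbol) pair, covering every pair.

states=3 start=0 accept={2} delta: 0a->1 0b->2 0c->2 1a->0 1b->1 1c->1 2a->2 2b->0 2c->2

Grow the machine one transition at a time. Run the examples from 0; the earliest place one falls off (shortest prefix, ties alphabetical) gets sent to the lowest-numbered state that keeps every Accept/Reject pair distinguishable — a pair clashes when both reach the same state with identical unread suffix — and to a fresh state only if none does.
a: 0a undefined. 0a->0: no, b/ab meet in 0 with "b" left. Open state 1: 0a->1.
b: 0b undefined. 0b->0: no, ba/a meet in 1. 0b->1: no, b/a meet in 1. Open state 2: 0b->2.
c: 0c undefined. 0c->0: no, ba/cba meet in 2 with "a" left. 0c->1: no, c/a meet in 1. 0c->2: ok.
aa: 1a undefined. 1a->0: ok.
ab: 1b undefined. 1b->0: no, b/abb meet in 2. 1b->1: ok.
ac: 1c undefined. 1c->0: no, b/acb meet in 2. 1c->1: ok.
ba: 2a undefined. 2a->0: no, bac/cab meet in 2. 2a->1: no, bac/acb meet in 1. 2a->2: ok.
bc: 2c undefined. 2c->0: no, bac/aba meet in 0. 2c->1: no, bac/acb meet in 1. 2c->2: ok.
cb: 2b undefined. 2b->0: ok.
All examples now run through 3 states with every (state, symbol) defined. Accept strings end in {2}, Reject strings end in {0,1}; accept={2}.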